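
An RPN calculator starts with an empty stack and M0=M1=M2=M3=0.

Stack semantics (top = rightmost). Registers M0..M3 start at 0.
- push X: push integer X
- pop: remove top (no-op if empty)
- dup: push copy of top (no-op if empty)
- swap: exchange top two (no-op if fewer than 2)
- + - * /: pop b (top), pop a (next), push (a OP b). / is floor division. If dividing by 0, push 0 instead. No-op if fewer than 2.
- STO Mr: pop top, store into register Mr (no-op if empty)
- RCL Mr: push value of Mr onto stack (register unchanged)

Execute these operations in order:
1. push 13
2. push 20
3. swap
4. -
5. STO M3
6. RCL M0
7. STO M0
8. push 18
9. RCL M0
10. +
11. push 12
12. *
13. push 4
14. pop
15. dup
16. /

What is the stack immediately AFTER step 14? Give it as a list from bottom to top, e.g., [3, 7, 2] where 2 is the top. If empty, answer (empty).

After op 1 (push 13): stack=[13] mem=[0,0,0,0]
After op 2 (push 20): stack=[13,20] mem=[0,0,0,0]
After op 3 (swap): stack=[20,13] mem=[0,0,0,0]
After op 4 (-): stack=[7] mem=[0,0,0,0]
After op 5 (STO M3): stack=[empty] mem=[0,0,0,7]
After op 6 (RCL M0): stack=[0] mem=[0,0,0,7]
After op 7 (STO M0): stack=[empty] mem=[0,0,0,7]
After op 8 (push 18): stack=[18] mem=[0,0,0,7]
After op 9 (RCL M0): stack=[18,0] mem=[0,0,0,7]
After op 10 (+): stack=[18] mem=[0,0,0,7]
After op 11 (push 12): stack=[18,12] mem=[0,0,0,7]
After op 12 (*): stack=[216] mem=[0,0,0,7]
After op 13 (push 4): stack=[216,4] mem=[0,0,0,7]
After op 14 (pop): stack=[216] mem=[0,0,0,7]

[216]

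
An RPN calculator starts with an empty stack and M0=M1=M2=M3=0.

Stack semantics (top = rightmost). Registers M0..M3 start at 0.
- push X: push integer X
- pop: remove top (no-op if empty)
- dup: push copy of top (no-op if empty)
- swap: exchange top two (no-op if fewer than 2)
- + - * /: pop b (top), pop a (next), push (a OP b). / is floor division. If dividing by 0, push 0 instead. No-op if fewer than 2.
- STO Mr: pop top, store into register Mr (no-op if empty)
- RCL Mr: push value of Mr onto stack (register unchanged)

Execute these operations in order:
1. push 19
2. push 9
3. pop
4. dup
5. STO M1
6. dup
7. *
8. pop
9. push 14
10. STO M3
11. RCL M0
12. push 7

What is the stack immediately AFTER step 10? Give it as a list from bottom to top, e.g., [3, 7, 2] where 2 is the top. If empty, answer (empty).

After op 1 (push 19): stack=[19] mem=[0,0,0,0]
After op 2 (push 9): stack=[19,9] mem=[0,0,0,0]
After op 3 (pop): stack=[19] mem=[0,0,0,0]
After op 4 (dup): stack=[19,19] mem=[0,0,0,0]
After op 5 (STO M1): stack=[19] mem=[0,19,0,0]
After op 6 (dup): stack=[19,19] mem=[0,19,0,0]
After op 7 (*): stack=[361] mem=[0,19,0,0]
After op 8 (pop): stack=[empty] mem=[0,19,0,0]
After op 9 (push 14): stack=[14] mem=[0,19,0,0]
After op 10 (STO M3): stack=[empty] mem=[0,19,0,14]

(empty)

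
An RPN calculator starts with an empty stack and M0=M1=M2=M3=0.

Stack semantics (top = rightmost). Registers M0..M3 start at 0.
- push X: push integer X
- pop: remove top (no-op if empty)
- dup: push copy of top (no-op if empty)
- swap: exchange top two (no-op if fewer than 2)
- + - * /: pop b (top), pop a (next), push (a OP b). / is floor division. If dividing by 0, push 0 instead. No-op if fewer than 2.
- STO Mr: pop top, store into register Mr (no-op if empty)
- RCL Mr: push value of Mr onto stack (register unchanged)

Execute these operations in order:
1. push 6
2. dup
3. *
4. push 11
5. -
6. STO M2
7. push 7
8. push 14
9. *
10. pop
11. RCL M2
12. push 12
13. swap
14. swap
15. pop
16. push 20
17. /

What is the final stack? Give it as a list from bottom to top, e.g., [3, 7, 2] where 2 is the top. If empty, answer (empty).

After op 1 (push 6): stack=[6] mem=[0,0,0,0]
After op 2 (dup): stack=[6,6] mem=[0,0,0,0]
After op 3 (*): stack=[36] mem=[0,0,0,0]
After op 4 (push 11): stack=[36,11] mem=[0,0,0,0]
After op 5 (-): stack=[25] mem=[0,0,0,0]
After op 6 (STO M2): stack=[empty] mem=[0,0,25,0]
After op 7 (push 7): stack=[7] mem=[0,0,25,0]
After op 8 (push 14): stack=[7,14] mem=[0,0,25,0]
After op 9 (*): stack=[98] mem=[0,0,25,0]
After op 10 (pop): stack=[empty] mem=[0,0,25,0]
After op 11 (RCL M2): stack=[25] mem=[0,0,25,0]
After op 12 (push 12): stack=[25,12] mem=[0,0,25,0]
After op 13 (swap): stack=[12,25] mem=[0,0,25,0]
After op 14 (swap): stack=[25,12] mem=[0,0,25,0]
After op 15 (pop): stack=[25] mem=[0,0,25,0]
After op 16 (push 20): stack=[25,20] mem=[0,0,25,0]
After op 17 (/): stack=[1] mem=[0,0,25,0]

Answer: [1]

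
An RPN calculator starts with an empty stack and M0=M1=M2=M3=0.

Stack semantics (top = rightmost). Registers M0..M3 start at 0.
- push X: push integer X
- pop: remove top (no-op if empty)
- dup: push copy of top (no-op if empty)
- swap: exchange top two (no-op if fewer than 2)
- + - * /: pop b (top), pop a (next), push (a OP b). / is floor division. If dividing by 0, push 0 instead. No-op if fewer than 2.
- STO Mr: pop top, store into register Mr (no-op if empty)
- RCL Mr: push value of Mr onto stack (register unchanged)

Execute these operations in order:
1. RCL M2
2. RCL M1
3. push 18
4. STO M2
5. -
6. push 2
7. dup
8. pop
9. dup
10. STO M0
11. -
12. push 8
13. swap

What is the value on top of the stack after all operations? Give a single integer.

After op 1 (RCL M2): stack=[0] mem=[0,0,0,0]
After op 2 (RCL M1): stack=[0,0] mem=[0,0,0,0]
After op 3 (push 18): stack=[0,0,18] mem=[0,0,0,0]
After op 4 (STO M2): stack=[0,0] mem=[0,0,18,0]
After op 5 (-): stack=[0] mem=[0,0,18,0]
After op 6 (push 2): stack=[0,2] mem=[0,0,18,0]
After op 7 (dup): stack=[0,2,2] mem=[0,0,18,0]
After op 8 (pop): stack=[0,2] mem=[0,0,18,0]
After op 9 (dup): stack=[0,2,2] mem=[0,0,18,0]
After op 10 (STO M0): stack=[0,2] mem=[2,0,18,0]
After op 11 (-): stack=[-2] mem=[2,0,18,0]
After op 12 (push 8): stack=[-2,8] mem=[2,0,18,0]
After op 13 (swap): stack=[8,-2] mem=[2,0,18,0]

Answer: -2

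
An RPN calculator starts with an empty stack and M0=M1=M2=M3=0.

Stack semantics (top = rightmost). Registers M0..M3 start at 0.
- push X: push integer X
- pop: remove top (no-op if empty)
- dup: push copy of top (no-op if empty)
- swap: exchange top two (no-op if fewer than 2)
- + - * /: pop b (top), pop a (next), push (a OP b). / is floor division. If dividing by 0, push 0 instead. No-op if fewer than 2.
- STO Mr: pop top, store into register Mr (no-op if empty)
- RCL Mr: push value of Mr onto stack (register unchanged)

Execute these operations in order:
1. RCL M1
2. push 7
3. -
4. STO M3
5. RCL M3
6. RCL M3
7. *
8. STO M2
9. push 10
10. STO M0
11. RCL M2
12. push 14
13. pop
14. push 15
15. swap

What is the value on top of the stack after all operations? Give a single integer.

After op 1 (RCL M1): stack=[0] mem=[0,0,0,0]
After op 2 (push 7): stack=[0,7] mem=[0,0,0,0]
After op 3 (-): stack=[-7] mem=[0,0,0,0]
After op 4 (STO M3): stack=[empty] mem=[0,0,0,-7]
After op 5 (RCL M3): stack=[-7] mem=[0,0,0,-7]
After op 6 (RCL M3): stack=[-7,-7] mem=[0,0,0,-7]
After op 7 (*): stack=[49] mem=[0,0,0,-7]
After op 8 (STO M2): stack=[empty] mem=[0,0,49,-7]
After op 9 (push 10): stack=[10] mem=[0,0,49,-7]
After op 10 (STO M0): stack=[empty] mem=[10,0,49,-7]
After op 11 (RCL M2): stack=[49] mem=[10,0,49,-7]
After op 12 (push 14): stack=[49,14] mem=[10,0,49,-7]
After op 13 (pop): stack=[49] mem=[10,0,49,-7]
After op 14 (push 15): stack=[49,15] mem=[10,0,49,-7]
After op 15 (swap): stack=[15,49] mem=[10,0,49,-7]

Answer: 49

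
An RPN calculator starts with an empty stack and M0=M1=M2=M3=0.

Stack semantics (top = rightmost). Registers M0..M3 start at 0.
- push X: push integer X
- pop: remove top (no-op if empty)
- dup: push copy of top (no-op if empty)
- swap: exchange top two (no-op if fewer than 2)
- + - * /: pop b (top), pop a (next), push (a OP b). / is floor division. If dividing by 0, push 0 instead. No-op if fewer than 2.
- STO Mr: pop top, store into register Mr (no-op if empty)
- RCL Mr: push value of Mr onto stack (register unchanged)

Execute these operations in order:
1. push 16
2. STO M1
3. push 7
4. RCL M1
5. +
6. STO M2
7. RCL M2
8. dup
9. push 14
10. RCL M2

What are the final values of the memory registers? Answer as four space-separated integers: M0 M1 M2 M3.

Answer: 0 16 23 0

Derivation:
After op 1 (push 16): stack=[16] mem=[0,0,0,0]
After op 2 (STO M1): stack=[empty] mem=[0,16,0,0]
After op 3 (push 7): stack=[7] mem=[0,16,0,0]
After op 4 (RCL M1): stack=[7,16] mem=[0,16,0,0]
After op 5 (+): stack=[23] mem=[0,16,0,0]
After op 6 (STO M2): stack=[empty] mem=[0,16,23,0]
After op 7 (RCL M2): stack=[23] mem=[0,16,23,0]
After op 8 (dup): stack=[23,23] mem=[0,16,23,0]
After op 9 (push 14): stack=[23,23,14] mem=[0,16,23,0]
After op 10 (RCL M2): stack=[23,23,14,23] mem=[0,16,23,0]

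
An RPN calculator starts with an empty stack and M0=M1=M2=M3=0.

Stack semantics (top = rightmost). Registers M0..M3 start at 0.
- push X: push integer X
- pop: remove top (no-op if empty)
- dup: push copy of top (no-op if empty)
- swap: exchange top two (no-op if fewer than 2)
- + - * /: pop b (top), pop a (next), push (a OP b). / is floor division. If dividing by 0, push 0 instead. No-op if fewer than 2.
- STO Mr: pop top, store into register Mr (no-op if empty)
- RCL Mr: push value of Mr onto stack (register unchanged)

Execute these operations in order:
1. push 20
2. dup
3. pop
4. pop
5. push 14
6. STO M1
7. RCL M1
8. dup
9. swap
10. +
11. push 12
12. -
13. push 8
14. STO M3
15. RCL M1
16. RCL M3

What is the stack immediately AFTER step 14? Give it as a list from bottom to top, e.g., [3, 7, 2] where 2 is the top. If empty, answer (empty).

After op 1 (push 20): stack=[20] mem=[0,0,0,0]
After op 2 (dup): stack=[20,20] mem=[0,0,0,0]
After op 3 (pop): stack=[20] mem=[0,0,0,0]
After op 4 (pop): stack=[empty] mem=[0,0,0,0]
After op 5 (push 14): stack=[14] mem=[0,0,0,0]
After op 6 (STO M1): stack=[empty] mem=[0,14,0,0]
After op 7 (RCL M1): stack=[14] mem=[0,14,0,0]
After op 8 (dup): stack=[14,14] mem=[0,14,0,0]
After op 9 (swap): stack=[14,14] mem=[0,14,0,0]
After op 10 (+): stack=[28] mem=[0,14,0,0]
After op 11 (push 12): stack=[28,12] mem=[0,14,0,0]
After op 12 (-): stack=[16] mem=[0,14,0,0]
After op 13 (push 8): stack=[16,8] mem=[0,14,0,0]
After op 14 (STO M3): stack=[16] mem=[0,14,0,8]

[16]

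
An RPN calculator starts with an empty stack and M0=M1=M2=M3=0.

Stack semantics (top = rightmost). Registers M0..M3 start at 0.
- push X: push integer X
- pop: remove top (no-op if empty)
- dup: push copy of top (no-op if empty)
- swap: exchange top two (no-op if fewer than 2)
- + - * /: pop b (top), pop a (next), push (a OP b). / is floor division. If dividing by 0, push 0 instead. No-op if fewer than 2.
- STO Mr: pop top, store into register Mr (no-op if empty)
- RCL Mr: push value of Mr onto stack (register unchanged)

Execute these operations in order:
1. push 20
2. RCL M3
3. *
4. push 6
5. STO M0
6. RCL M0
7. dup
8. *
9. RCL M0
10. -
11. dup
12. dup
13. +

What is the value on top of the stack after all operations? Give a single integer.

After op 1 (push 20): stack=[20] mem=[0,0,0,0]
After op 2 (RCL M3): stack=[20,0] mem=[0,0,0,0]
After op 3 (*): stack=[0] mem=[0,0,0,0]
After op 4 (push 6): stack=[0,6] mem=[0,0,0,0]
After op 5 (STO M0): stack=[0] mem=[6,0,0,0]
After op 6 (RCL M0): stack=[0,6] mem=[6,0,0,0]
After op 7 (dup): stack=[0,6,6] mem=[6,0,0,0]
After op 8 (*): stack=[0,36] mem=[6,0,0,0]
After op 9 (RCL M0): stack=[0,36,6] mem=[6,0,0,0]
After op 10 (-): stack=[0,30] mem=[6,0,0,0]
After op 11 (dup): stack=[0,30,30] mem=[6,0,0,0]
After op 12 (dup): stack=[0,30,30,30] mem=[6,0,0,0]
After op 13 (+): stack=[0,30,60] mem=[6,0,0,0]

Answer: 60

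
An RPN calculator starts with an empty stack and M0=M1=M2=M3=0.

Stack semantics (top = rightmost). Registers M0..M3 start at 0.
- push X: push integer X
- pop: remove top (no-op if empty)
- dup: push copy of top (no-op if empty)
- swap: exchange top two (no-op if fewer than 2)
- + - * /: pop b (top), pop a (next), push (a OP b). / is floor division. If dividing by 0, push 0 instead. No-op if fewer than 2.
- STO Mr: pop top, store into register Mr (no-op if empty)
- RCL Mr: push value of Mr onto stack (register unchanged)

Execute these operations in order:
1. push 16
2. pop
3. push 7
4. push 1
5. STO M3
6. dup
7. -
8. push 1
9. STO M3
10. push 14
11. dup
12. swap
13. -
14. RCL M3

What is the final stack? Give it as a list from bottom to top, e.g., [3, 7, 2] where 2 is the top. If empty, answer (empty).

After op 1 (push 16): stack=[16] mem=[0,0,0,0]
After op 2 (pop): stack=[empty] mem=[0,0,0,0]
After op 3 (push 7): stack=[7] mem=[0,0,0,0]
After op 4 (push 1): stack=[7,1] mem=[0,0,0,0]
After op 5 (STO M3): stack=[7] mem=[0,0,0,1]
After op 6 (dup): stack=[7,7] mem=[0,0,0,1]
After op 7 (-): stack=[0] mem=[0,0,0,1]
After op 8 (push 1): stack=[0,1] mem=[0,0,0,1]
After op 9 (STO M3): stack=[0] mem=[0,0,0,1]
After op 10 (push 14): stack=[0,14] mem=[0,0,0,1]
After op 11 (dup): stack=[0,14,14] mem=[0,0,0,1]
After op 12 (swap): stack=[0,14,14] mem=[0,0,0,1]
After op 13 (-): stack=[0,0] mem=[0,0,0,1]
After op 14 (RCL M3): stack=[0,0,1] mem=[0,0,0,1]

Answer: [0, 0, 1]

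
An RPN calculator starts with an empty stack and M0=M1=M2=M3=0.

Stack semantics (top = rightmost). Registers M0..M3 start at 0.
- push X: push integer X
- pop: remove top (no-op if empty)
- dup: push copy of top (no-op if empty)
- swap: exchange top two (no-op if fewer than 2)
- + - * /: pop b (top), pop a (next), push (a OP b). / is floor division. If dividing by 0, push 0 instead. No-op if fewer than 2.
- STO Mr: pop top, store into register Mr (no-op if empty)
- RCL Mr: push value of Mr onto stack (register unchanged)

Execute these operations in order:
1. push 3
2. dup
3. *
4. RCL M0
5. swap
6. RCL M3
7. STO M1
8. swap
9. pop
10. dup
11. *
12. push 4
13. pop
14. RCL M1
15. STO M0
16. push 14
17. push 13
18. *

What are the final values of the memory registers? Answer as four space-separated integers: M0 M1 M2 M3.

After op 1 (push 3): stack=[3] mem=[0,0,0,0]
After op 2 (dup): stack=[3,3] mem=[0,0,0,0]
After op 3 (*): stack=[9] mem=[0,0,0,0]
After op 4 (RCL M0): stack=[9,0] mem=[0,0,0,0]
After op 5 (swap): stack=[0,9] mem=[0,0,0,0]
After op 6 (RCL M3): stack=[0,9,0] mem=[0,0,0,0]
After op 7 (STO M1): stack=[0,9] mem=[0,0,0,0]
After op 8 (swap): stack=[9,0] mem=[0,0,0,0]
After op 9 (pop): stack=[9] mem=[0,0,0,0]
After op 10 (dup): stack=[9,9] mem=[0,0,0,0]
After op 11 (*): stack=[81] mem=[0,0,0,0]
After op 12 (push 4): stack=[81,4] mem=[0,0,0,0]
After op 13 (pop): stack=[81] mem=[0,0,0,0]
After op 14 (RCL M1): stack=[81,0] mem=[0,0,0,0]
After op 15 (STO M0): stack=[81] mem=[0,0,0,0]
After op 16 (push 14): stack=[81,14] mem=[0,0,0,0]
After op 17 (push 13): stack=[81,14,13] mem=[0,0,0,0]
After op 18 (*): stack=[81,182] mem=[0,0,0,0]

Answer: 0 0 0 0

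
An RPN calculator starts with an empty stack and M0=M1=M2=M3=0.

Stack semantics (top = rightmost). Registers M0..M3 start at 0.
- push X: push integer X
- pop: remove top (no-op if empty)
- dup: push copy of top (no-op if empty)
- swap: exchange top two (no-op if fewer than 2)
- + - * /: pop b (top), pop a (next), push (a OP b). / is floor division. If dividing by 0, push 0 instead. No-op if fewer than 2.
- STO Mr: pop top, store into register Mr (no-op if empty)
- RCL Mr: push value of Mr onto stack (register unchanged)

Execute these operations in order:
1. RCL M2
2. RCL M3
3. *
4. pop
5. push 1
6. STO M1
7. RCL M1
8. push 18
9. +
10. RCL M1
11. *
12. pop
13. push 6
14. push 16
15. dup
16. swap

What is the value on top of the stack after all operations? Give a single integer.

Answer: 16

Derivation:
After op 1 (RCL M2): stack=[0] mem=[0,0,0,0]
After op 2 (RCL M3): stack=[0,0] mem=[0,0,0,0]
After op 3 (*): stack=[0] mem=[0,0,0,0]
After op 4 (pop): stack=[empty] mem=[0,0,0,0]
After op 5 (push 1): stack=[1] mem=[0,0,0,0]
After op 6 (STO M1): stack=[empty] mem=[0,1,0,0]
After op 7 (RCL M1): stack=[1] mem=[0,1,0,0]
After op 8 (push 18): stack=[1,18] mem=[0,1,0,0]
After op 9 (+): stack=[19] mem=[0,1,0,0]
After op 10 (RCL M1): stack=[19,1] mem=[0,1,0,0]
After op 11 (*): stack=[19] mem=[0,1,0,0]
After op 12 (pop): stack=[empty] mem=[0,1,0,0]
After op 13 (push 6): stack=[6] mem=[0,1,0,0]
After op 14 (push 16): stack=[6,16] mem=[0,1,0,0]
After op 15 (dup): stack=[6,16,16] mem=[0,1,0,0]
After op 16 (swap): stack=[6,16,16] mem=[0,1,0,0]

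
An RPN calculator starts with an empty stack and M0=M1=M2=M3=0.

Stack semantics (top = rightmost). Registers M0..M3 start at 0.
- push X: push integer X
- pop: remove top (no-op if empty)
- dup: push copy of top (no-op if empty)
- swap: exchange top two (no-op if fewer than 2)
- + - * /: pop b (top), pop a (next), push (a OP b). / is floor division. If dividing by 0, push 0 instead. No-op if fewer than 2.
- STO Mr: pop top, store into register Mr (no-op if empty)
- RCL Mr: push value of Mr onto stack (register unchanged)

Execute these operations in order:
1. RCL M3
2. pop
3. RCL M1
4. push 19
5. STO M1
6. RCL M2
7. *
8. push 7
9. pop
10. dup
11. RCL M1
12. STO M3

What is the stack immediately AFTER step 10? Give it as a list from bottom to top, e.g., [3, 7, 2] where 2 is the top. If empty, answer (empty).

After op 1 (RCL M3): stack=[0] mem=[0,0,0,0]
After op 2 (pop): stack=[empty] mem=[0,0,0,0]
After op 3 (RCL M1): stack=[0] mem=[0,0,0,0]
After op 4 (push 19): stack=[0,19] mem=[0,0,0,0]
After op 5 (STO M1): stack=[0] mem=[0,19,0,0]
After op 6 (RCL M2): stack=[0,0] mem=[0,19,0,0]
After op 7 (*): stack=[0] mem=[0,19,0,0]
After op 8 (push 7): stack=[0,7] mem=[0,19,0,0]
After op 9 (pop): stack=[0] mem=[0,19,0,0]
After op 10 (dup): stack=[0,0] mem=[0,19,0,0]

[0, 0]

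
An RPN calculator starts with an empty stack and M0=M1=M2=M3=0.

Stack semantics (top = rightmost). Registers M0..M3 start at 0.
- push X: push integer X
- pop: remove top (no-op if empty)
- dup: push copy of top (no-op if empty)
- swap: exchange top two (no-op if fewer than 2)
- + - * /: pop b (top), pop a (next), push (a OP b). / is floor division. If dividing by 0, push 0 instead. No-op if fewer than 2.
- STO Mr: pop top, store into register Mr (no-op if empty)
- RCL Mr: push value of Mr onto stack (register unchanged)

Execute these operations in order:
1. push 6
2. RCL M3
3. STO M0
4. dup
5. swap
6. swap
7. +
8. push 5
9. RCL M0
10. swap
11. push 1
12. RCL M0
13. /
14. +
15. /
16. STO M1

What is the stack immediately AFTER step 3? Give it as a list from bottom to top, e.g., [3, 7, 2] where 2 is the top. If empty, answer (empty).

After op 1 (push 6): stack=[6] mem=[0,0,0,0]
After op 2 (RCL M3): stack=[6,0] mem=[0,0,0,0]
After op 3 (STO M0): stack=[6] mem=[0,0,0,0]

[6]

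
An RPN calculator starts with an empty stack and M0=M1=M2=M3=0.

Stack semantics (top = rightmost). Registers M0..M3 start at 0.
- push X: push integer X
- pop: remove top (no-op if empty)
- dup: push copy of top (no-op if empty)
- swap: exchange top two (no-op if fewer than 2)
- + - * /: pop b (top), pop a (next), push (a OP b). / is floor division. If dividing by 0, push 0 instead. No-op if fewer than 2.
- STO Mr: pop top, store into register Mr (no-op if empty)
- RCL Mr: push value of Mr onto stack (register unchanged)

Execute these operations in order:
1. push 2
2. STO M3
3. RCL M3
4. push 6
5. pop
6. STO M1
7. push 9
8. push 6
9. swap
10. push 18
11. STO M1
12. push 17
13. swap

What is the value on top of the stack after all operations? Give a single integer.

After op 1 (push 2): stack=[2] mem=[0,0,0,0]
After op 2 (STO M3): stack=[empty] mem=[0,0,0,2]
After op 3 (RCL M3): stack=[2] mem=[0,0,0,2]
After op 4 (push 6): stack=[2,6] mem=[0,0,0,2]
After op 5 (pop): stack=[2] mem=[0,0,0,2]
After op 6 (STO M1): stack=[empty] mem=[0,2,0,2]
After op 7 (push 9): stack=[9] mem=[0,2,0,2]
After op 8 (push 6): stack=[9,6] mem=[0,2,0,2]
After op 9 (swap): stack=[6,9] mem=[0,2,0,2]
After op 10 (push 18): stack=[6,9,18] mem=[0,2,0,2]
After op 11 (STO M1): stack=[6,9] mem=[0,18,0,2]
After op 12 (push 17): stack=[6,9,17] mem=[0,18,0,2]
After op 13 (swap): stack=[6,17,9] mem=[0,18,0,2]

Answer: 9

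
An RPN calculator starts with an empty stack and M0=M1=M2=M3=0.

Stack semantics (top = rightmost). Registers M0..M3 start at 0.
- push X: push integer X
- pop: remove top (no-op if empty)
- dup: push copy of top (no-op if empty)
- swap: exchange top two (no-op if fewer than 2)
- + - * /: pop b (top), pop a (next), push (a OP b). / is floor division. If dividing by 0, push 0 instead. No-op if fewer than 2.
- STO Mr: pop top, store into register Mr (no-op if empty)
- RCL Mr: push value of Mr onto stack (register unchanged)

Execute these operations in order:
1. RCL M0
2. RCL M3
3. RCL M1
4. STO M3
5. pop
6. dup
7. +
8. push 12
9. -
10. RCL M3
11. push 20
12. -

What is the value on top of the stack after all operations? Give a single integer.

After op 1 (RCL M0): stack=[0] mem=[0,0,0,0]
After op 2 (RCL M3): stack=[0,0] mem=[0,0,0,0]
After op 3 (RCL M1): stack=[0,0,0] mem=[0,0,0,0]
After op 4 (STO M3): stack=[0,0] mem=[0,0,0,0]
After op 5 (pop): stack=[0] mem=[0,0,0,0]
After op 6 (dup): stack=[0,0] mem=[0,0,0,0]
After op 7 (+): stack=[0] mem=[0,0,0,0]
After op 8 (push 12): stack=[0,12] mem=[0,0,0,0]
After op 9 (-): stack=[-12] mem=[0,0,0,0]
After op 10 (RCL M3): stack=[-12,0] mem=[0,0,0,0]
After op 11 (push 20): stack=[-12,0,20] mem=[0,0,0,0]
After op 12 (-): stack=[-12,-20] mem=[0,0,0,0]

Answer: -20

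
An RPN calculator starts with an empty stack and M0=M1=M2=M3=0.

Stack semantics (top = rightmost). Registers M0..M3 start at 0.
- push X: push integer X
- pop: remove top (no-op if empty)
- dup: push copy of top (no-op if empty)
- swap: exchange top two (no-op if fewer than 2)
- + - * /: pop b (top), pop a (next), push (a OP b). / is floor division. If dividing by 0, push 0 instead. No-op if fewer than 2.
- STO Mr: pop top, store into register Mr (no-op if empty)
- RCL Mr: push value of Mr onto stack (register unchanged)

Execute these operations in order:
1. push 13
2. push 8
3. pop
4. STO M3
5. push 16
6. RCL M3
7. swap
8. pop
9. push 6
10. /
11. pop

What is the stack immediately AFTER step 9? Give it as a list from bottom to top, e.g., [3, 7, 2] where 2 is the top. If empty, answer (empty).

After op 1 (push 13): stack=[13] mem=[0,0,0,0]
After op 2 (push 8): stack=[13,8] mem=[0,0,0,0]
After op 3 (pop): stack=[13] mem=[0,0,0,0]
After op 4 (STO M3): stack=[empty] mem=[0,0,0,13]
After op 5 (push 16): stack=[16] mem=[0,0,0,13]
After op 6 (RCL M3): stack=[16,13] mem=[0,0,0,13]
After op 7 (swap): stack=[13,16] mem=[0,0,0,13]
After op 8 (pop): stack=[13] mem=[0,0,0,13]
After op 9 (push 6): stack=[13,6] mem=[0,0,0,13]

[13, 6]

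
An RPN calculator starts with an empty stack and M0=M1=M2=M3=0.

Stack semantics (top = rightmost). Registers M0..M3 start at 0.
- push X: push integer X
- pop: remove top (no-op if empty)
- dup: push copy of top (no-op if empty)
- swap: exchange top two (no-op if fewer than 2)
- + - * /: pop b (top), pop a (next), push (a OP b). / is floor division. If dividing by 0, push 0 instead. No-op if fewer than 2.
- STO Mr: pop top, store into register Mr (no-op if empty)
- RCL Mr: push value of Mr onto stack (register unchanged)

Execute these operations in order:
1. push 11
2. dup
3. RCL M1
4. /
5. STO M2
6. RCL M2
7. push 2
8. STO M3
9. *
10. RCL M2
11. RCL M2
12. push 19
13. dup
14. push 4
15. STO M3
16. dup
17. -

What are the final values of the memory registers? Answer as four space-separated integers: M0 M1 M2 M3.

Answer: 0 0 0 4

Derivation:
After op 1 (push 11): stack=[11] mem=[0,0,0,0]
After op 2 (dup): stack=[11,11] mem=[0,0,0,0]
After op 3 (RCL M1): stack=[11,11,0] mem=[0,0,0,0]
After op 4 (/): stack=[11,0] mem=[0,0,0,0]
After op 5 (STO M2): stack=[11] mem=[0,0,0,0]
After op 6 (RCL M2): stack=[11,0] mem=[0,0,0,0]
After op 7 (push 2): stack=[11,0,2] mem=[0,0,0,0]
After op 8 (STO M3): stack=[11,0] mem=[0,0,0,2]
After op 9 (*): stack=[0] mem=[0,0,0,2]
After op 10 (RCL M2): stack=[0,0] mem=[0,0,0,2]
After op 11 (RCL M2): stack=[0,0,0] mem=[0,0,0,2]
After op 12 (push 19): stack=[0,0,0,19] mem=[0,0,0,2]
After op 13 (dup): stack=[0,0,0,19,19] mem=[0,0,0,2]
After op 14 (push 4): stack=[0,0,0,19,19,4] mem=[0,0,0,2]
After op 15 (STO M3): stack=[0,0,0,19,19] mem=[0,0,0,4]
After op 16 (dup): stack=[0,0,0,19,19,19] mem=[0,0,0,4]
After op 17 (-): stack=[0,0,0,19,0] mem=[0,0,0,4]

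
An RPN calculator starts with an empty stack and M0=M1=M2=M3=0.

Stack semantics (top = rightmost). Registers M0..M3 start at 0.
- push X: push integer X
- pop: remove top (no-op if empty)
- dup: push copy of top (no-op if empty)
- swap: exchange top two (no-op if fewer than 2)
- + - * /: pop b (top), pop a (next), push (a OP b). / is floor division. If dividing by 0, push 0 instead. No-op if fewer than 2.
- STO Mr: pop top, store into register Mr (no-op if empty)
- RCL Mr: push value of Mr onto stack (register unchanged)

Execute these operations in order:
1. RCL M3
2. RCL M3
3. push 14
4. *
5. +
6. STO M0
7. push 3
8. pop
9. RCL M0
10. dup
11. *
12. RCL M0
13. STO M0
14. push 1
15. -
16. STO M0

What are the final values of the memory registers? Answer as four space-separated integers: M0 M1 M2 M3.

Answer: -1 0 0 0

Derivation:
After op 1 (RCL M3): stack=[0] mem=[0,0,0,0]
After op 2 (RCL M3): stack=[0,0] mem=[0,0,0,0]
After op 3 (push 14): stack=[0,0,14] mem=[0,0,0,0]
After op 4 (*): stack=[0,0] mem=[0,0,0,0]
After op 5 (+): stack=[0] mem=[0,0,0,0]
After op 6 (STO M0): stack=[empty] mem=[0,0,0,0]
After op 7 (push 3): stack=[3] mem=[0,0,0,0]
After op 8 (pop): stack=[empty] mem=[0,0,0,0]
After op 9 (RCL M0): stack=[0] mem=[0,0,0,0]
After op 10 (dup): stack=[0,0] mem=[0,0,0,0]
After op 11 (*): stack=[0] mem=[0,0,0,0]
After op 12 (RCL M0): stack=[0,0] mem=[0,0,0,0]
After op 13 (STO M0): stack=[0] mem=[0,0,0,0]
After op 14 (push 1): stack=[0,1] mem=[0,0,0,0]
After op 15 (-): stack=[-1] mem=[0,0,0,0]
After op 16 (STO M0): stack=[empty] mem=[-1,0,0,0]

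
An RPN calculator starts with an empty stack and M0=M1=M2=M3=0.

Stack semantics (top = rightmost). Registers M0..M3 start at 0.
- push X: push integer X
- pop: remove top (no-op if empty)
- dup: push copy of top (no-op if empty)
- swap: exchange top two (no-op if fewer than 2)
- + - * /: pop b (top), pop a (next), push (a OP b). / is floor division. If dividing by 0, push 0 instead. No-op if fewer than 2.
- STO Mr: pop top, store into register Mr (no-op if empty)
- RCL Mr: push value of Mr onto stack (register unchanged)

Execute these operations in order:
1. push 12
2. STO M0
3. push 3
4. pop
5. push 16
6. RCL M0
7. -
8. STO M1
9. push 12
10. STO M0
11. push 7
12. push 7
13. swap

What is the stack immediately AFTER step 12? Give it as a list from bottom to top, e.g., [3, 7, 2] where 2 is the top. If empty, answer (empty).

After op 1 (push 12): stack=[12] mem=[0,0,0,0]
After op 2 (STO M0): stack=[empty] mem=[12,0,0,0]
After op 3 (push 3): stack=[3] mem=[12,0,0,0]
After op 4 (pop): stack=[empty] mem=[12,0,0,0]
After op 5 (push 16): stack=[16] mem=[12,0,0,0]
After op 6 (RCL M0): stack=[16,12] mem=[12,0,0,0]
After op 7 (-): stack=[4] mem=[12,0,0,0]
After op 8 (STO M1): stack=[empty] mem=[12,4,0,0]
After op 9 (push 12): stack=[12] mem=[12,4,0,0]
After op 10 (STO M0): stack=[empty] mem=[12,4,0,0]
After op 11 (push 7): stack=[7] mem=[12,4,0,0]
After op 12 (push 7): stack=[7,7] mem=[12,4,0,0]

[7, 7]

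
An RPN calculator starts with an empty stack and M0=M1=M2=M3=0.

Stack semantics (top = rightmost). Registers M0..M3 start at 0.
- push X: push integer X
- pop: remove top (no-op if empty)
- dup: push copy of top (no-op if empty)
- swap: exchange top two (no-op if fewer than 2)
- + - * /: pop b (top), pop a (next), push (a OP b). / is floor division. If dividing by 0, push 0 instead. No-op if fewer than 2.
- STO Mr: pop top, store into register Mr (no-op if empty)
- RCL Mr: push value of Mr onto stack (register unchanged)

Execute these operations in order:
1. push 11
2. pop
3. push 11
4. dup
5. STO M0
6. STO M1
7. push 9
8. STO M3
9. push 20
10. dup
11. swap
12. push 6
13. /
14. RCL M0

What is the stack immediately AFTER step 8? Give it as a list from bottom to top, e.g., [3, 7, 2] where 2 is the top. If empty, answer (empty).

After op 1 (push 11): stack=[11] mem=[0,0,0,0]
After op 2 (pop): stack=[empty] mem=[0,0,0,0]
After op 3 (push 11): stack=[11] mem=[0,0,0,0]
After op 4 (dup): stack=[11,11] mem=[0,0,0,0]
After op 5 (STO M0): stack=[11] mem=[11,0,0,0]
After op 6 (STO M1): stack=[empty] mem=[11,11,0,0]
After op 7 (push 9): stack=[9] mem=[11,11,0,0]
After op 8 (STO M3): stack=[empty] mem=[11,11,0,9]

(empty)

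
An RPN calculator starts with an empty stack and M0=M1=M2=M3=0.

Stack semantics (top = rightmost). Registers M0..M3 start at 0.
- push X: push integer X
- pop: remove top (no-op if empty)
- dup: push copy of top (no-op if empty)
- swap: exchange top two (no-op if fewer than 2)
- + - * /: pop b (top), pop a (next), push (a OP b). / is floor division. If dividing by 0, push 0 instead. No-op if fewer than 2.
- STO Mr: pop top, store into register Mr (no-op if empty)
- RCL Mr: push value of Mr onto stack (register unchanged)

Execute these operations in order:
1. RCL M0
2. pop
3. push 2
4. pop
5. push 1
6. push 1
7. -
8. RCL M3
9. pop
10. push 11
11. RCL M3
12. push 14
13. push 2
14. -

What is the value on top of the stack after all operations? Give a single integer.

Answer: 12

Derivation:
After op 1 (RCL M0): stack=[0] mem=[0,0,0,0]
After op 2 (pop): stack=[empty] mem=[0,0,0,0]
After op 3 (push 2): stack=[2] mem=[0,0,0,0]
After op 4 (pop): stack=[empty] mem=[0,0,0,0]
After op 5 (push 1): stack=[1] mem=[0,0,0,0]
After op 6 (push 1): stack=[1,1] mem=[0,0,0,0]
After op 7 (-): stack=[0] mem=[0,0,0,0]
After op 8 (RCL M3): stack=[0,0] mem=[0,0,0,0]
After op 9 (pop): stack=[0] mem=[0,0,0,0]
After op 10 (push 11): stack=[0,11] mem=[0,0,0,0]
After op 11 (RCL M3): stack=[0,11,0] mem=[0,0,0,0]
After op 12 (push 14): stack=[0,11,0,14] mem=[0,0,0,0]
After op 13 (push 2): stack=[0,11,0,14,2] mem=[0,0,0,0]
After op 14 (-): stack=[0,11,0,12] mem=[0,0,0,0]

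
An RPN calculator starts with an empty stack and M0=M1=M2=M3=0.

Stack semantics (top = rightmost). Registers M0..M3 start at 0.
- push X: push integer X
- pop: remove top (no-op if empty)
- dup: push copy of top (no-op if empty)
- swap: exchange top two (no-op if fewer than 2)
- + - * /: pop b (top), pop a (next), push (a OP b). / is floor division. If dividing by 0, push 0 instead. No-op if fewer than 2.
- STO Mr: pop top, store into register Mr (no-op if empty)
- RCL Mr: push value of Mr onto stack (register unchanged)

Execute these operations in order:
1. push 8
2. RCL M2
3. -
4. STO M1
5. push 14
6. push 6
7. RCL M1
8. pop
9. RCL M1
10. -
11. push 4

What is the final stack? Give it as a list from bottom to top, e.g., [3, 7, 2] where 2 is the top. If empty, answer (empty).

Answer: [14, -2, 4]

Derivation:
After op 1 (push 8): stack=[8] mem=[0,0,0,0]
After op 2 (RCL M2): stack=[8,0] mem=[0,0,0,0]
After op 3 (-): stack=[8] mem=[0,0,0,0]
After op 4 (STO M1): stack=[empty] mem=[0,8,0,0]
After op 5 (push 14): stack=[14] mem=[0,8,0,0]
After op 6 (push 6): stack=[14,6] mem=[0,8,0,0]
After op 7 (RCL M1): stack=[14,6,8] mem=[0,8,0,0]
After op 8 (pop): stack=[14,6] mem=[0,8,0,0]
After op 9 (RCL M1): stack=[14,6,8] mem=[0,8,0,0]
After op 10 (-): stack=[14,-2] mem=[0,8,0,0]
After op 11 (push 4): stack=[14,-2,4] mem=[0,8,0,0]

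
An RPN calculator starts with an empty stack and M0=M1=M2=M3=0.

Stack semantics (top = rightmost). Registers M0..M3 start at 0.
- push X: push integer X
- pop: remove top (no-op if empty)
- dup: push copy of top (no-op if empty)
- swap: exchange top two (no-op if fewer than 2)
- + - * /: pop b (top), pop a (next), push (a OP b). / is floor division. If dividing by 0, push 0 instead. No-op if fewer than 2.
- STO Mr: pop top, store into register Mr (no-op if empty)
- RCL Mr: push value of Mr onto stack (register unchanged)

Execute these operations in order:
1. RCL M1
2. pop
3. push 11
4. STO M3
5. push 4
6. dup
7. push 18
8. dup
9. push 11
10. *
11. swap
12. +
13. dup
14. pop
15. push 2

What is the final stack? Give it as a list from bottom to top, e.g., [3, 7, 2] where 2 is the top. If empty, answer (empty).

After op 1 (RCL M1): stack=[0] mem=[0,0,0,0]
After op 2 (pop): stack=[empty] mem=[0,0,0,0]
After op 3 (push 11): stack=[11] mem=[0,0,0,0]
After op 4 (STO M3): stack=[empty] mem=[0,0,0,11]
After op 5 (push 4): stack=[4] mem=[0,0,0,11]
After op 6 (dup): stack=[4,4] mem=[0,0,0,11]
After op 7 (push 18): stack=[4,4,18] mem=[0,0,0,11]
After op 8 (dup): stack=[4,4,18,18] mem=[0,0,0,11]
After op 9 (push 11): stack=[4,4,18,18,11] mem=[0,0,0,11]
After op 10 (*): stack=[4,4,18,198] mem=[0,0,0,11]
After op 11 (swap): stack=[4,4,198,18] mem=[0,0,0,11]
After op 12 (+): stack=[4,4,216] mem=[0,0,0,11]
After op 13 (dup): stack=[4,4,216,216] mem=[0,0,0,11]
After op 14 (pop): stack=[4,4,216] mem=[0,0,0,11]
After op 15 (push 2): stack=[4,4,216,2] mem=[0,0,0,11]

Answer: [4, 4, 216, 2]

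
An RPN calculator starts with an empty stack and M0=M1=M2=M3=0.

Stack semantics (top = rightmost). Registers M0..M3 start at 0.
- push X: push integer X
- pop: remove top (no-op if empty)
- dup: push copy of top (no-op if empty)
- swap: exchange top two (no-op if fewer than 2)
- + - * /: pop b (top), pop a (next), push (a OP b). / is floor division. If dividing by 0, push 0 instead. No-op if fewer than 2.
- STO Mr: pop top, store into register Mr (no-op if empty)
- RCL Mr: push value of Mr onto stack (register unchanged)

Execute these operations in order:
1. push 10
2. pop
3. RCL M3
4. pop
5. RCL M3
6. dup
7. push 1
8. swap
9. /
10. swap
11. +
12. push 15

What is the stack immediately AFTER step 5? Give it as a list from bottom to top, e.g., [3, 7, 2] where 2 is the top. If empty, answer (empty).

After op 1 (push 10): stack=[10] mem=[0,0,0,0]
After op 2 (pop): stack=[empty] mem=[0,0,0,0]
After op 3 (RCL M3): stack=[0] mem=[0,0,0,0]
After op 4 (pop): stack=[empty] mem=[0,0,0,0]
After op 5 (RCL M3): stack=[0] mem=[0,0,0,0]

[0]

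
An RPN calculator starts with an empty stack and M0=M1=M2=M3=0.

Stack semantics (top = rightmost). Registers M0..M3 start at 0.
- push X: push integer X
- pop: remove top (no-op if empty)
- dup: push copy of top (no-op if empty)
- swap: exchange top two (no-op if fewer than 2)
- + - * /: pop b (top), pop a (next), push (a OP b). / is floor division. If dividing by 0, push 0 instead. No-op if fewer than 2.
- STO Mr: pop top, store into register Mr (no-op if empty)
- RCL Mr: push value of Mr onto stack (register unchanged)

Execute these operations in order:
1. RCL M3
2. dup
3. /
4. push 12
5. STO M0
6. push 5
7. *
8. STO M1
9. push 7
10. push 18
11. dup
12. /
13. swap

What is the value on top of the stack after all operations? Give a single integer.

Answer: 7

Derivation:
After op 1 (RCL M3): stack=[0] mem=[0,0,0,0]
After op 2 (dup): stack=[0,0] mem=[0,0,0,0]
After op 3 (/): stack=[0] mem=[0,0,0,0]
After op 4 (push 12): stack=[0,12] mem=[0,0,0,0]
After op 5 (STO M0): stack=[0] mem=[12,0,0,0]
After op 6 (push 5): stack=[0,5] mem=[12,0,0,0]
After op 7 (*): stack=[0] mem=[12,0,0,0]
After op 8 (STO M1): stack=[empty] mem=[12,0,0,0]
After op 9 (push 7): stack=[7] mem=[12,0,0,0]
After op 10 (push 18): stack=[7,18] mem=[12,0,0,0]
After op 11 (dup): stack=[7,18,18] mem=[12,0,0,0]
After op 12 (/): stack=[7,1] mem=[12,0,0,0]
After op 13 (swap): stack=[1,7] mem=[12,0,0,0]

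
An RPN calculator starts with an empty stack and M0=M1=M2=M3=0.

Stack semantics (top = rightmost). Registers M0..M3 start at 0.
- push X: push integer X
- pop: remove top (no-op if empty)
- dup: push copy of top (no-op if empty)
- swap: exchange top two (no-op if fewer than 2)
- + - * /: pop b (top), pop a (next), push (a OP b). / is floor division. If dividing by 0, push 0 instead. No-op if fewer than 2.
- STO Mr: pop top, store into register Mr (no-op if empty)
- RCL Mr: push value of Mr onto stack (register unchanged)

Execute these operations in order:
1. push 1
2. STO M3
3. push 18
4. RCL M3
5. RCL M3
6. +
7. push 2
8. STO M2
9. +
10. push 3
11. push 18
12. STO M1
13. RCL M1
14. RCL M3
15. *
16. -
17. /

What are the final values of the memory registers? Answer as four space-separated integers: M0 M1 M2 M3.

Answer: 0 18 2 1

Derivation:
After op 1 (push 1): stack=[1] mem=[0,0,0,0]
After op 2 (STO M3): stack=[empty] mem=[0,0,0,1]
After op 3 (push 18): stack=[18] mem=[0,0,0,1]
After op 4 (RCL M3): stack=[18,1] mem=[0,0,0,1]
After op 5 (RCL M3): stack=[18,1,1] mem=[0,0,0,1]
After op 6 (+): stack=[18,2] mem=[0,0,0,1]
After op 7 (push 2): stack=[18,2,2] mem=[0,0,0,1]
After op 8 (STO M2): stack=[18,2] mem=[0,0,2,1]
After op 9 (+): stack=[20] mem=[0,0,2,1]
After op 10 (push 3): stack=[20,3] mem=[0,0,2,1]
After op 11 (push 18): stack=[20,3,18] mem=[0,0,2,1]
After op 12 (STO M1): stack=[20,3] mem=[0,18,2,1]
After op 13 (RCL M1): stack=[20,3,18] mem=[0,18,2,1]
After op 14 (RCL M3): stack=[20,3,18,1] mem=[0,18,2,1]
After op 15 (*): stack=[20,3,18] mem=[0,18,2,1]
After op 16 (-): stack=[20,-15] mem=[0,18,2,1]
After op 17 (/): stack=[-2] mem=[0,18,2,1]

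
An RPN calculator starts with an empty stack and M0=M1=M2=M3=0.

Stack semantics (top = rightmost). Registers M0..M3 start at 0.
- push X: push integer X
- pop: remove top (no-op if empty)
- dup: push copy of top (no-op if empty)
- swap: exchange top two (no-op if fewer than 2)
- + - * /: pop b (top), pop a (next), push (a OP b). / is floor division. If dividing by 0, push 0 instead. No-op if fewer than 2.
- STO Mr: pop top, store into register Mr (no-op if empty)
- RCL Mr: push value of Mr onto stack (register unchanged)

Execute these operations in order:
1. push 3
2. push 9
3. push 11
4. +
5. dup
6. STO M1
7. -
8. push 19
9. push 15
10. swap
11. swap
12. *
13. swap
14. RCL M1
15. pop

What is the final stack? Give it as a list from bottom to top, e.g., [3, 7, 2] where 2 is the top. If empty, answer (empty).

Answer: [285, -17]

Derivation:
After op 1 (push 3): stack=[3] mem=[0,0,0,0]
After op 2 (push 9): stack=[3,9] mem=[0,0,0,0]
After op 3 (push 11): stack=[3,9,11] mem=[0,0,0,0]
After op 4 (+): stack=[3,20] mem=[0,0,0,0]
After op 5 (dup): stack=[3,20,20] mem=[0,0,0,0]
After op 6 (STO M1): stack=[3,20] mem=[0,20,0,0]
After op 7 (-): stack=[-17] mem=[0,20,0,0]
After op 8 (push 19): stack=[-17,19] mem=[0,20,0,0]
After op 9 (push 15): stack=[-17,19,15] mem=[0,20,0,0]
After op 10 (swap): stack=[-17,15,19] mem=[0,20,0,0]
After op 11 (swap): stack=[-17,19,15] mem=[0,20,0,0]
After op 12 (*): stack=[-17,285] mem=[0,20,0,0]
After op 13 (swap): stack=[285,-17] mem=[0,20,0,0]
After op 14 (RCL M1): stack=[285,-17,20] mem=[0,20,0,0]
After op 15 (pop): stack=[285,-17] mem=[0,20,0,0]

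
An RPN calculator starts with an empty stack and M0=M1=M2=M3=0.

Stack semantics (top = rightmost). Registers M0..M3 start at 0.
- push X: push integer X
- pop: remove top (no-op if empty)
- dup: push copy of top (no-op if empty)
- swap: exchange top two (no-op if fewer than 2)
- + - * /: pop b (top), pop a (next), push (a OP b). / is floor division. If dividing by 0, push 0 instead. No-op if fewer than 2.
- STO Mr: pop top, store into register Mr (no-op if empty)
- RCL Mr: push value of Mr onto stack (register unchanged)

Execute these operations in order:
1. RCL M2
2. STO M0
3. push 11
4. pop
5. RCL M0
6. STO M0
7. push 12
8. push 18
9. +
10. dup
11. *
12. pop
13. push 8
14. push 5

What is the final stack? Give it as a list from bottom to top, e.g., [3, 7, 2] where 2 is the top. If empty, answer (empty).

After op 1 (RCL M2): stack=[0] mem=[0,0,0,0]
After op 2 (STO M0): stack=[empty] mem=[0,0,0,0]
After op 3 (push 11): stack=[11] mem=[0,0,0,0]
After op 4 (pop): stack=[empty] mem=[0,0,0,0]
After op 5 (RCL M0): stack=[0] mem=[0,0,0,0]
After op 6 (STO M0): stack=[empty] mem=[0,0,0,0]
After op 7 (push 12): stack=[12] mem=[0,0,0,0]
After op 8 (push 18): stack=[12,18] mem=[0,0,0,0]
After op 9 (+): stack=[30] mem=[0,0,0,0]
After op 10 (dup): stack=[30,30] mem=[0,0,0,0]
After op 11 (*): stack=[900] mem=[0,0,0,0]
After op 12 (pop): stack=[empty] mem=[0,0,0,0]
After op 13 (push 8): stack=[8] mem=[0,0,0,0]
After op 14 (push 5): stack=[8,5] mem=[0,0,0,0]

Answer: [8, 5]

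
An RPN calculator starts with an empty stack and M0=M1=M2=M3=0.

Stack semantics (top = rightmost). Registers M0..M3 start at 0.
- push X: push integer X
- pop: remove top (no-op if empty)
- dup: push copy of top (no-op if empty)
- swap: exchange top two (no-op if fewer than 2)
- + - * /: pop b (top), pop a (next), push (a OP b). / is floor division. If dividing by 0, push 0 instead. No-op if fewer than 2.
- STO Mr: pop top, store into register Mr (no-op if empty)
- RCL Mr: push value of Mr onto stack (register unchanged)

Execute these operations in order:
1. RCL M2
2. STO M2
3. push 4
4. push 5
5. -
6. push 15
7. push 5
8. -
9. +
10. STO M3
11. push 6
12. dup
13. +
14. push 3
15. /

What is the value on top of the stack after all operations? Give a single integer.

Answer: 4

Derivation:
After op 1 (RCL M2): stack=[0] mem=[0,0,0,0]
After op 2 (STO M2): stack=[empty] mem=[0,0,0,0]
After op 3 (push 4): stack=[4] mem=[0,0,0,0]
After op 4 (push 5): stack=[4,5] mem=[0,0,0,0]
After op 5 (-): stack=[-1] mem=[0,0,0,0]
After op 6 (push 15): stack=[-1,15] mem=[0,0,0,0]
After op 7 (push 5): stack=[-1,15,5] mem=[0,0,0,0]
After op 8 (-): stack=[-1,10] mem=[0,0,0,0]
After op 9 (+): stack=[9] mem=[0,0,0,0]
After op 10 (STO M3): stack=[empty] mem=[0,0,0,9]
After op 11 (push 6): stack=[6] mem=[0,0,0,9]
After op 12 (dup): stack=[6,6] mem=[0,0,0,9]
After op 13 (+): stack=[12] mem=[0,0,0,9]
After op 14 (push 3): stack=[12,3] mem=[0,0,0,9]
After op 15 (/): stack=[4] mem=[0,0,0,9]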